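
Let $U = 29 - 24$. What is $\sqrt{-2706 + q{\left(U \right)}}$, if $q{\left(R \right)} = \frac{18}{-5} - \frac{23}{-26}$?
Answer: $\frac{i \sqrt{45777290}}{130} \approx 52.045 i$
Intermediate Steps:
$U = 5$
$q{\left(R \right)} = - \frac{353}{130}$ ($q{\left(R \right)} = 18 \left(- \frac{1}{5}\right) - - \frac{23}{26} = - \frac{18}{5} + \frac{23}{26} = - \frac{353}{130}$)
$\sqrt{-2706 + q{\left(U \right)}} = \sqrt{-2706 - \frac{353}{130}} = \sqrt{- \frac{352133}{130}} = \frac{i \sqrt{45777290}}{130}$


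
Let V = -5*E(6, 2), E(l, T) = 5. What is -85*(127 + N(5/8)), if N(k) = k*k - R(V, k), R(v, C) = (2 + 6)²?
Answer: -344845/64 ≈ -5388.2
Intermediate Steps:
V = -25 (V = -5*5 = -25)
R(v, C) = 64 (R(v, C) = 8² = 64)
N(k) = -64 + k² (N(k) = k*k - 1*64 = k² - 64 = -64 + k²)
-85*(127 + N(5/8)) = -85*(127 + (-64 + (5/8)²)) = -85*(127 + (-64 + 25/64)) = -85*(127 - 4071/64) = -85*4057/64 = -344845/64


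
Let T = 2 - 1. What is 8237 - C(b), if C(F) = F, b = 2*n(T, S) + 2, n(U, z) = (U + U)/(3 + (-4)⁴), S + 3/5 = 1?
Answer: 2132861/259 ≈ 8235.0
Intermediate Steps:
T = 1
S = ⅖ (S = -⅗ + 1 = ⅖ ≈ 0.40000)
n(U, z) = 2*U/259 (n(U, z) = (2*U)/(3 + 256) = (2*U)/259 = (2*U)*(1/259) = 2*U/259)
b = 522/259 (b = 2*((2/259)*1) + 2 = 2*(2/259) + 2 = 4/259 + 2 = 522/259 ≈ 2.0154)
8237 - C(b) = 8237 - 1*522/259 = 8237 - 522/259 = 2132861/259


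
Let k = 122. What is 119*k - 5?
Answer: 14513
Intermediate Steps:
119*k - 5 = 119*122 - 5 = 14518 - 5 = 14513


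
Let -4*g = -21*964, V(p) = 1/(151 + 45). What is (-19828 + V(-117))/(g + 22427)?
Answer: -3886287/5387648 ≈ -0.72133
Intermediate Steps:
V(p) = 1/196
g = 5061 (g = -(-21)*964/4 = -1/4*(-20244) = 5061)
(-19828 + V(-117))/(g + 22427) = (-19828 + 1/196)/(5061 + 22427) = -3886287/196/27488 = -3886287/196*1/27488 = -3886287/5387648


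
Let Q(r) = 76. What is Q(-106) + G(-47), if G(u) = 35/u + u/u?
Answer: 3584/47 ≈ 76.255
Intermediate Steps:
G(u) = 1 + 35/u (G(u) = 35/u + 1 = 1 + 35/u)
Q(-106) + G(-47) = 76 + (35 - 47)/(-47) = 76 - 1/47*(-12) = 76 + 12/47 = 3584/47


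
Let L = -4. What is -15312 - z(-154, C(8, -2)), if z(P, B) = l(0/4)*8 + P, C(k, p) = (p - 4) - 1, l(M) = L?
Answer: -15126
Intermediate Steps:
l(M) = -4
C(k, p) = -5 + p (C(k, p) = (-4 + p) - 1 = -5 + p)
z(P, B) = -32 + P (z(P, B) = -4*8 + P = -32 + P)
-15312 - z(-154, C(8, -2)) = -15312 - (-32 - 154) = -15312 - 1*(-186) = -15312 + 186 = -15126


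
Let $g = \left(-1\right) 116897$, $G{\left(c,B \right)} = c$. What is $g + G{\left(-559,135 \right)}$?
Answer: $-117456$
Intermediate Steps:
$g = -116897$
$g + G{\left(-559,135 \right)} = -116897 - 559 = -117456$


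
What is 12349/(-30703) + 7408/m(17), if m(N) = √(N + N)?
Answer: -12349/30703 + 3704*√34/17 ≈ 1270.1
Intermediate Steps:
m(N) = √2*√N (m(N) = √(2*N) = √2*√N)
12349/(-30703) + 7408/m(17) = 12349/(-30703) + 7408/((√2*√17)) = 12349*(-1/30703) + 7408/(√34) = -12349/30703 + 7408*(√34/34) = -12349/30703 + 3704*√34/17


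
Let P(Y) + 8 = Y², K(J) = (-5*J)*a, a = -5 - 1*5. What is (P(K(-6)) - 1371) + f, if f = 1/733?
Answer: 64959194/733 ≈ 88621.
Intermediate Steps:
a = -10 (a = -5 - 5 = -10)
K(J) = 50*J (K(J) = -5*J*(-10) = 50*J)
P(Y) = -8 + Y²
f = 1/733 ≈ 0.0013643
(P(K(-6)) - 1371) + f = ((-8 + (50*(-6))²) - 1371) + 1/733 = ((-8 + (-300)²) - 1371) + 1/733 = ((-8 + 90000) - 1371) + 1/733 = (89992 - 1371) + 1/733 = 88621 + 1/733 = 64959194/733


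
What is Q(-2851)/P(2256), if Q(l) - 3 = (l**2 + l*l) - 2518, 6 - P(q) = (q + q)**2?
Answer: -16253887/20358138 ≈ -0.79840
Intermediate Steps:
P(q) = 6 - 4*q**2 (P(q) = 6 - (q + q)**2 = 6 - (2*q)**2 = 6 - 4*q**2)
Q(l) = -2515 + 2*l**2 (Q(l) = 3 + ((l**2 + l*l) - 2518) = 3 + ((l**2 + l**2) - 2518) = 3 + (2*l**2 - 2518) = 3 + (-2518 + 2*l**2) = -2515 + 2*l**2)
Q(-2851)/P(2256) = (-2515 + 2*(-2851)**2)/(6 - 4*2256**2) = (-2515 + 2*8128201)/(6 - 4*5089536) = (-2515 + 16256402)/(6 - 20358144) = 16253887/(-20358138) = 16253887*(-1/20358138) = -16253887/20358138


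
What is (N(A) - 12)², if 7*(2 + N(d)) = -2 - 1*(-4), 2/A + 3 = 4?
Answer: 9216/49 ≈ 188.08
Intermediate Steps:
A = 2 (A = 2/(-3 + 4) = 2/1 = 2*1 = 2)
N(d) = -12/7 (N(d) = -2 + (-2 - 1*(-4))/7 = -2 + (-2 + 4)/7 = -2 + (⅐)*2 = -2 + 2/7 = -12/7)
(N(A) - 12)² = (-12/7 - 12)² = (-96/7)² = 9216/49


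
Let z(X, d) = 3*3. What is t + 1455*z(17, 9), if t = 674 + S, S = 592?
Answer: 14361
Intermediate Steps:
z(X, d) = 9
t = 1266 (t = 674 + 592 = 1266)
t + 1455*z(17, 9) = 1266 + 1455*9 = 1266 + 13095 = 14361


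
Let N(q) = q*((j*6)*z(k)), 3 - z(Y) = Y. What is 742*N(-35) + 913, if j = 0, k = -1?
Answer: 913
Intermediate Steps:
z(Y) = 3 - Y
N(q) = 0 (N(q) = q*((0*6)*(3 - 1*(-1))) = q*(0*(3 + 1)) = q*(0*4) = q*0 = 0)
742*N(-35) + 913 = 742*0 + 913 = 0 + 913 = 913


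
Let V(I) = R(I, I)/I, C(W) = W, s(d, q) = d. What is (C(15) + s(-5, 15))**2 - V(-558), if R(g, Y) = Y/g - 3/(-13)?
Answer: 362708/3627 ≈ 100.00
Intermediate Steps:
R(g, Y) = 3/13 + Y/g (R(g, Y) = Y/g - 3*(-1/13) = Y/g + 3/13 = 3/13 + Y/g)
V(I) = 16/(13*I) (V(I) = (3/13 + I/I)/I = (3/13 + 1)/I = 16/(13*I))
(C(15) + s(-5, 15))**2 - V(-558) = (15 - 5)**2 - 16/(13*(-558)) = 10**2 - 16*(-1)/(13*558) = 100 - 1*(-8/3627) = 100 + 8/3627 = 362708/3627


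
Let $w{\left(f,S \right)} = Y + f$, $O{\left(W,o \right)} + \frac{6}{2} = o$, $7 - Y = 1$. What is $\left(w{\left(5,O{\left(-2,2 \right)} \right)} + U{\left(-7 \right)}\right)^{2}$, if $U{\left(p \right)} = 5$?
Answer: $256$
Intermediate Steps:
$Y = 6$ ($Y = 7 - 1 = 6$)
$O{\left(W,o \right)} = -3 + o$
$w{\left(f,S \right)} = 6 + f$
$\left(w{\left(5,O{\left(-2,2 \right)} \right)} + U{\left(-7 \right)}\right)^{2} = \left(\left(6 + 5\right) + 5\right)^{2} = \left(11 + 5\right)^{2} = 16^{2} = 256$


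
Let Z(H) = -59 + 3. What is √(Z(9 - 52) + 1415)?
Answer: 3*√151 ≈ 36.865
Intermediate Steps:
Z(H) = -56
√(Z(9 - 52) + 1415) = √(-56 + 1415) = √1359 = 3*√151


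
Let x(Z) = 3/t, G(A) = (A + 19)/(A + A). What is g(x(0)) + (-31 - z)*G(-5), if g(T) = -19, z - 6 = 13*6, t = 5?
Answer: 142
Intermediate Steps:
G(A) = (19 + A)/(2*A) (G(A) = (19 + A)/((2*A)) = (19 + A)*(1/(2*A)) = (19 + A)/(2*A))
x(Z) = ⅗ (x(Z) = 3/5 = 3*(⅕) = ⅗)
z = 84 (z = 6 + 13*6 = 6 + 78 = 84)
g(x(0)) + (-31 - z)*G(-5) = -19 + (-31 - 1*84)*((½)*(19 - 5)/(-5)) = -19 + (-31 - 84)*((½)*(-⅕)*14) = -19 - 115*(-7/5) = -19 + 161 = 142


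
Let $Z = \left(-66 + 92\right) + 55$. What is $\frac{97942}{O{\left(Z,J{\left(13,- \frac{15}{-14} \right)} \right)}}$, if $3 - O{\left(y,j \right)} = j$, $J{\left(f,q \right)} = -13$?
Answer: $\frac{48971}{8} \approx 6121.4$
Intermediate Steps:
$Z = 81$ ($Z = 26 + 55 = 81$)
$O{\left(y,j \right)} = 3 - j$
$\frac{97942}{O{\left(Z,J{\left(13,- \frac{15}{-14} \right)} \right)}} = \frac{97942}{3 - -13} = \frac{97942}{3 + 13} = \frac{97942}{16} = 97942 \cdot \frac{1}{16} = \frac{48971}{8}$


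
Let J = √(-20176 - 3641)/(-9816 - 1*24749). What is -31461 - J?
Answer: -31461 + I*√23817/34565 ≈ -31461.0 + 0.0044648*I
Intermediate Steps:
J = -I*√23817/34565 (J = √(-23817)/(-9816 - 24749) = (I*√23817)/(-34565) = (I*√23817)*(-1/34565) = -I*√23817/34565 ≈ -0.0044648*I)
-31461 - J = -31461 - (-1)*I*√23817/34565 = -31461 + I*√23817/34565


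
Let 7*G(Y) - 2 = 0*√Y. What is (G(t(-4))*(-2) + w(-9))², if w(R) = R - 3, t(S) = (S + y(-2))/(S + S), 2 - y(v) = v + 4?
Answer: 7744/49 ≈ 158.04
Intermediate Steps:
y(v) = -2 - v (y(v) = 2 - (v + 4) = 2 - (4 + v) = 2 + (-4 - v) = -2 - v)
t(S) = ½ (t(S) = (S + (-2 - 1*(-2)))/(S + S) = (S + (-2 + 2))/((2*S)) = (S + 0)*(1/(2*S)) = S*(1/(2*S)) = ½)
G(Y) = 2/7 (G(Y) = 2/7 + (0*√Y)/7 = 2/7 + (⅐)*0 = 2/7 + 0 = 2/7)
w(R) = -3 + R
(G(t(-4))*(-2) + w(-9))² = ((2/7)*(-2) + (-3 - 9))² = (-4/7 - 12)² = (-88/7)² = 7744/49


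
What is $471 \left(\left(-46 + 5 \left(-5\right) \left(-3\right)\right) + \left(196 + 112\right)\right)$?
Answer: $158727$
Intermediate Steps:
$471 \left(\left(-46 + 5 \left(-5\right) \left(-3\right)\right) + \left(196 + 112\right)\right) = 471 \left(\left(-46 - -75\right) + 308\right) = 471 \left(\left(-46 + 75\right) + 308\right) = 471 \left(29 + 308\right) = 471 \cdot 337 = 158727$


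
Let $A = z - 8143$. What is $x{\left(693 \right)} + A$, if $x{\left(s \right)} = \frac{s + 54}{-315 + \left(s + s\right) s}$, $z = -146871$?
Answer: $- \frac{16537978535}{106687} \approx -1.5501 \cdot 10^{5}$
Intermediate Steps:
$A = -155014$ ($A = -146871 - 8143 = -155014$)
$x{\left(s \right)} = \frac{54 + s}{-315 + 2 s^{2}}$ ($x{\left(s \right)} = \frac{54 + s}{-315 + 2 s s} = \frac{54 + s}{-315 + 2 s^{2}}$)
$x{\left(693 \right)} + A = \frac{54 + 693}{-315 + 2 \cdot 693^{2}} - 155014 = \frac{1}{-315 + 2 \cdot 480249} \cdot 747 - 155014 = \frac{1}{-315 + 960498} \cdot 747 - 155014 = \frac{1}{960183} \cdot 747 - 155014 = \frac{83}{106687} - 155014 = - \frac{16537978535}{106687}$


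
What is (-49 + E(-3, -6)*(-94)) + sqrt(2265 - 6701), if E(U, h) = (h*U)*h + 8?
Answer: 9351 + 2*I*sqrt(1109) ≈ 9351.0 + 66.603*I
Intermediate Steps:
E(U, h) = 8 + U*h**2 (E(U, h) = (U*h)*h + 8 = U*h**2 + 8 = 8 + U*h**2)
(-49 + E(-3, -6)*(-94)) + sqrt(2265 - 6701) = (-49 + (8 - 3*(-6)**2)*(-94)) + sqrt(2265 - 6701) = (-49 + (8 - 3*36)*(-94)) + sqrt(-4436) = (-49 + (8 - 108)*(-94)) + 2*I*sqrt(1109) = (-49 - 100*(-94)) + 2*I*sqrt(1109) = (-49 + 9400) + 2*I*sqrt(1109) = 9351 + 2*I*sqrt(1109)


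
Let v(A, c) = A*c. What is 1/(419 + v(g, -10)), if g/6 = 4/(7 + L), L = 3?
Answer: 1/395 ≈ 0.0025316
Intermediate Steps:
g = 12/5 (g = 6*(4/(7 + 3)) = 6*(4/10) = 6*(4*(⅒)) = 6*(⅖) = 12/5 ≈ 2.4000)
1/(419 + v(g, -10)) = 1/(419 + (12/5)*(-10)) = 1/(419 - 24) = 1/395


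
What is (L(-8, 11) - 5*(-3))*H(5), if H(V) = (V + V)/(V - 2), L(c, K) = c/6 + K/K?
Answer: 440/9 ≈ 48.889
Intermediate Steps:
L(c, K) = 1 + c/6 (L(c, K) = c*(1/6) + 1 = c/6 + 1 = 1 + c/6)
H(V) = 2*V/(-2 + V) (H(V) = (2*V)/(-2 + V) = 2*V/(-2 + V))
(L(-8, 11) - 5*(-3))*H(5) = ((1 + (1/6)*(-8)) - 5*(-3))*(2*5/(-2 + 5)) = ((1 - 4/3) + 15)*(2*5/3) = (-1/3 + 15)*(2*5*(1/3)) = (44/3)*(10/3) = 440/9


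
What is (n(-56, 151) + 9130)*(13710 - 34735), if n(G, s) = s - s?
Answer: -191958250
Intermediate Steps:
n(G, s) = 0
(n(-56, 151) + 9130)*(13710 - 34735) = (0 + 9130)*(13710 - 34735) = 9130*(-21025) = -191958250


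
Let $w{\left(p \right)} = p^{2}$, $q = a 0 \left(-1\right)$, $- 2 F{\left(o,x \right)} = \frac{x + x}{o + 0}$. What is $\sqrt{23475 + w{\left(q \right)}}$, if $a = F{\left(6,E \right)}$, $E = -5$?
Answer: $5 \sqrt{939} \approx 153.22$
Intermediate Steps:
$F{\left(o,x \right)} = - \frac{x}{o}$ ($F{\left(o,x \right)} = - \frac{\left(x + x\right) \frac{1}{o + 0}}{2} = - \frac{2 x \frac{1}{o}}{2} = - \frac{x}{o}$)
$a = \frac{5}{6}$ ($a = \left(-1\right) \left(-5\right) \frac{1}{6} = \frac{5}{6} \approx 0.83333$)
$q = 0$ ($q = \frac{5}{6} \cdot 0 \left(-1\right) = 0 \left(-1\right) = 0$)
$\sqrt{23475 + w{\left(q \right)}} = \sqrt{23475 + 0^{2}} = \sqrt{23475 + 0} = \sqrt{23475} = 5 \sqrt{939}$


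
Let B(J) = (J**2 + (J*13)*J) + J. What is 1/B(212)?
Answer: 1/629428 ≈ 1.5887e-6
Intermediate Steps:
B(J) = J + 14*J**2 (B(J) = (J**2 + (13*J)*J) + J = (J**2 + 13*J**2) + J = 14*J**2 + J = J + 14*J**2)
1/B(212) = 1/(212*(1 + 14*212)) = 1/(212*(1 + 2968)) = 1/(212*2969) = 1/629428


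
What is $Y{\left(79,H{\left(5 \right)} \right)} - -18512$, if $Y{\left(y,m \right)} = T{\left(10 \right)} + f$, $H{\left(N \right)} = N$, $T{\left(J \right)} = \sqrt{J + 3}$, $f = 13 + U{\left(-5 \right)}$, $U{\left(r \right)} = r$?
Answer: $18520 + \sqrt{13} \approx 18524.0$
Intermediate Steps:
$f = 8$ ($f = 13 - 5 = 8$)
$T{\left(J \right)} = \sqrt{3 + J}$
$Y{\left(y,m \right)} = 8 + \sqrt{13}$ ($Y{\left(y,m \right)} = \sqrt{3 + 10} + 8 = \sqrt{13} + 8 = 8 + \sqrt{13}$)
$Y{\left(79,H{\left(5 \right)} \right)} - -18512 = \left(8 + \sqrt{13}\right) - -18512 = \left(8 + \sqrt{13}\right) + 18512 = 18520 + \sqrt{13}$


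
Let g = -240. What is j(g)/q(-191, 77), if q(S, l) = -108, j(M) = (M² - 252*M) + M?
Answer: -9820/9 ≈ -1091.1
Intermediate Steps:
j(M) = M² - 251*M
j(g)/q(-191, 77) = -240*(-251 - 240)/(-108) = -240*(-491)*(-1/108) = 117840*(-1/108) = -9820/9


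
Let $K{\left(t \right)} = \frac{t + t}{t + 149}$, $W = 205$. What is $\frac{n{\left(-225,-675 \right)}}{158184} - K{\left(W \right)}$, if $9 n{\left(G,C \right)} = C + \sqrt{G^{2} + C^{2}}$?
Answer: $- \frac{3604555}{3110952} + \frac{25 \sqrt{10}}{158184} \approx -1.1582$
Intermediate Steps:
$K{\left(t \right)} = \frac{2 t}{149 + t}$
$n{\left(G,C \right)} = \frac{C}{9} + \frac{\sqrt{C^{2} + G^{2}}}{9}$ ($n{\left(G,C \right)} = \frac{C + \sqrt{G^{2} + C^{2}}}{9} = \frac{C + \sqrt{C^{2} + G^{2}}}{9} = \frac{C}{9} + \frac{\sqrt{C^{2} + G^{2}}}{9}$)
$\frac{n{\left(-225,-675 \right)}}{158184} - K{\left(W \right)} = \frac{\frac{1}{9} \left(-675\right) + \frac{\sqrt{\left(-675\right)^{2} + \left(-225\right)^{2}}}{9}}{158184} - 2 \cdot 205 \frac{1}{149 + 205} = \left(-75 + \frac{\sqrt{455625 + 50625}}{9}\right) \frac{1}{158184} - 2 \cdot 205 \cdot \frac{1}{354} = \left(-75 + \frac{\sqrt{506250}}{9}\right) \frac{1}{158184} - 2 \cdot 205 \cdot \frac{1}{354} = \left(-75 + \frac{225 \sqrt{10}}{9}\right) \frac{1}{158184} - \frac{205}{177} = \left(-75 + 25 \sqrt{10}\right) \frac{1}{158184} - \frac{205}{177} = \left(- \frac{25}{52728} + \frac{25 \sqrt{10}}{158184}\right) - \frac{205}{177} = - \frac{3604555}{3110952} + \frac{25 \sqrt{10}}{158184}$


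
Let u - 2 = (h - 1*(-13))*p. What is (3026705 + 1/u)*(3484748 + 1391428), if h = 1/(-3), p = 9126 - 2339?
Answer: 475807221325327686/32239 ≈ 1.4759e+13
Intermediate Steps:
p = 6787
h = -1/3 ≈ -0.33333
u = 257912/3 (u = 2 + (-1/3 - 1*(-13))*6787 = 2 + (-1/3 + 13)*6787 = 2 + (38/3)*6787 = 2 + 257906/3 = 257912/3 ≈ 85971.)
(3026705 + 1/u)*(3484748 + 1391428) = (3026705 + 1/(257912/3))*(3484748 + 1391428) = (3026705 + 3/257912)*4876176 = (780623539963/257912)*4876176 = 475807221325327686/32239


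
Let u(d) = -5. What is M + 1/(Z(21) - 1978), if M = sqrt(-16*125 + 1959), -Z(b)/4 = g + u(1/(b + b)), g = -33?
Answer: -1/1826 + I*sqrt(41) ≈ -0.00054764 + 6.4031*I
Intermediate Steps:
Z(b) = 152 (Z(b) = -4*(-33 - 5) = -4*(-38) = 152)
M = I*sqrt(41) (M = sqrt(-2000 + 1959) = sqrt(-41) = I*sqrt(41) ≈ 6.4031*I)
M + 1/(Z(21) - 1978) = I*sqrt(41) + 1/(152 - 1978) = I*sqrt(41) + 1/(-1826) = I*sqrt(41) - 1/1826 = -1/1826 + I*sqrt(41)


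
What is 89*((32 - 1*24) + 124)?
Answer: 11748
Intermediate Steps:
89*((32 - 1*24) + 124) = 89*((32 - 24) + 124) = 89*(8 + 124) = 89*132 = 11748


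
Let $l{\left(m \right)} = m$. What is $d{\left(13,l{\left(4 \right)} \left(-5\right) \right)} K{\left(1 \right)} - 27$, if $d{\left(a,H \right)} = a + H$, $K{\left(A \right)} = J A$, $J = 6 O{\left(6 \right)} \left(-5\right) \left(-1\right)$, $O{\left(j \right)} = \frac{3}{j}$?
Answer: $-132$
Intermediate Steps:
$J = 15$ ($J = 6 \cdot \frac{3}{6} \left(-5\right) \left(-1\right) = 6 \cdot 3 \cdot \frac{1}{6} \left(-5\right) \left(-1\right) = 6 \cdot \frac{1}{2} \left(-5\right) \left(-1\right) = 3 \left(-5\right) \left(-1\right) = \left(-15\right) \left(-1\right) = 15$)
$K{\left(A \right)} = 15 A$
$d{\left(a,H \right)} = H + a$
$d{\left(13,l{\left(4 \right)} \left(-5\right) \right)} K{\left(1 \right)} - 27 = \left(4 \left(-5\right) + 13\right) 15 \cdot 1 - 27 = \left(-20 + 13\right) 15 - 27 = \left(-7\right) 15 - 27 = -105 - 27 = -132$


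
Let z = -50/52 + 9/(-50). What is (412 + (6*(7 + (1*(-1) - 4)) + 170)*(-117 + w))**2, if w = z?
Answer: 277986235536/625 ≈ 4.4478e+8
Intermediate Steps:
z = -371/325 (z = -50*1/52 + 9*(-1/50) = -25/26 - 9/50 = -371/325 ≈ -1.1415)
w = -371/325 ≈ -1.1415
(412 + (6*(7 + (1*(-1) - 4)) + 170)*(-117 + w))**2 = (412 + (6*(7 + (1*(-1) - 4)) + 170)*(-117 - 371/325))**2 = (412 + (6*(7 + (-1 - 4)) + 170)*(-38396/325))**2 = (412 + (6*(7 - 5) + 170)*(-38396/325))**2 = (412 + (6*2 + 170)*(-38396/325))**2 = (412 + (12 + 170)*(-38396/325))**2 = (412 + 182*(-38396/325))**2 = (412 - 537544/25)**2 = (-527244/25)**2 = 277986235536/625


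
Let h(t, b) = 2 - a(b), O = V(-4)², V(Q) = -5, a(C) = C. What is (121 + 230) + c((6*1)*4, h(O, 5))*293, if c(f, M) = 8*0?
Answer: 351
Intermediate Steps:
O = 25 (O = (-5)² = 25)
h(t, b) = 2 - b
c(f, M) = 0
(121 + 230) + c((6*1)*4, h(O, 5))*293 = (121 + 230) + 0*293 = 351 + 0 = 351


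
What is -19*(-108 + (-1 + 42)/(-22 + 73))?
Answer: 103873/51 ≈ 2036.7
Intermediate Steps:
-19*(-108 + (-1 + 42)/(-22 + 73)) = -19*(-108 + 41/51) = -19*(-5467/51) = 103873/51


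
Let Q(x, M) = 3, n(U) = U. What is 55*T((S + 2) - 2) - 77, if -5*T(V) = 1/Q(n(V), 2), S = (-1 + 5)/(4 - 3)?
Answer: -242/3 ≈ -80.667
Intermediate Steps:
S = 4 (S = 4/1 = 1*4 = 4)
T(V) = -1/15 (T(V) = -1/5/3 = -1/5*1/3 = -1/15)
55*T((S + 2) - 2) - 77 = 55*(-1/15) - 77 = -11/3 - 77 = -242/3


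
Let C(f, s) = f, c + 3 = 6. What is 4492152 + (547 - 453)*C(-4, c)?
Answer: 4491776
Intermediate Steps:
c = 3 (c = -3 + 6 = 3)
4492152 + (547 - 453)*C(-4, c) = 4492152 + (547 - 453)*(-4) = 4492152 + 94*(-4) = 4492152 - 376 = 4491776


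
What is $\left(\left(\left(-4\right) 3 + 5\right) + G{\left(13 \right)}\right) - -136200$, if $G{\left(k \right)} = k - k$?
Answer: $136193$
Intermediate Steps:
$G{\left(k \right)} = 0$
$\left(\left(\left(-4\right) 3 + 5\right) + G{\left(13 \right)}\right) - -136200 = \left(\left(\left(-4\right) 3 + 5\right) + 0\right) - -136200 = \left(\left(-12 + 5\right) + 0\right) + 136200 = \left(-7 + 0\right) + 136200 = -7 + 136200 = 136193$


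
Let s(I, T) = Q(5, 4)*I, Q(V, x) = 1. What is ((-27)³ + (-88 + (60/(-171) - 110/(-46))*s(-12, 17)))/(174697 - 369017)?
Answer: 8650627/84917840 ≈ 0.10187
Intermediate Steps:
s(I, T) = I (s(I, T) = 1*I = I)
((-27)³ + (-88 + (60/(-171) - 110/(-46))*s(-12, 17)))/(174697 - 369017) = ((-27)³ + (-88 + (60/(-171) - 110/(-46))*(-12)))/(174697 - 369017) = (-19683 + (-88 + (60*(-1/171) - 110*(-1/46))*(-12)))/(-194320) = (-19683 + (-88 + (-20/57 + 55/23)*(-12)))*(-1/194320) = (-19683 + (-88 + (2675/1311)*(-12)))*(-1/194320) = (-19683 + (-88 - 10700/437))*(-1/194320) = (-19683 - 49156/437)*(-1/194320) = -8650627/437*(-1/194320) = 8650627/84917840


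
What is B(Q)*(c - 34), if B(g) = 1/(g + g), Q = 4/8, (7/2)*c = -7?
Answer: -36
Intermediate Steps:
c = -2 (c = (2/7)*(-7) = -2)
Q = ½ (Q = 4*(⅛) = ½ ≈ 0.50000)
B(g) = 1/(2*g)
B(Q)*(c - 34) = (1/(2*(½)))*(-2 - 34) = ((½)*2)*(-36) = 1*(-36) = -36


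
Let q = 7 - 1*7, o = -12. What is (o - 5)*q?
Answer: 0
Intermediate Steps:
q = 0 (q = 7 - 7 = 0)
(o - 5)*q = (-12 - 5)*0 = -17*0 = 0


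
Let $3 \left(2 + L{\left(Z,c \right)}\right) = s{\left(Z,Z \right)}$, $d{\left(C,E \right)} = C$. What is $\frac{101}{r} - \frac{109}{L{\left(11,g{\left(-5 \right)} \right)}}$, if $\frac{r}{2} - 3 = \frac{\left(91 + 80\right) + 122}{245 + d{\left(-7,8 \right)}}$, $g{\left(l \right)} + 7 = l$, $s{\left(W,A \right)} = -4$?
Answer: $\frac{449479}{10070} \approx 44.635$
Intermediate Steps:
$g{\left(l \right)} = -7 + l$
$L{\left(Z,c \right)} = - \frac{10}{3}$ ($L{\left(Z,c \right)} = -2 + \frac{1}{3} \left(-4\right) = -2 - \frac{4}{3} = - \frac{10}{3}$)
$r = \frac{1007}{119}$ ($r = 6 + 2 \frac{\left(91 + 80\right) + 122}{245 - 7} = 6 + 2 \frac{171 + 122}{238} = 6 + 2 \cdot 293 \cdot \frac{1}{238} = 6 + 2 \cdot \frac{293}{238} = 6 + \frac{293}{119} = \frac{1007}{119} \approx 8.4622$)
$\frac{101}{r} - \frac{109}{L{\left(11,g{\left(-5 \right)} \right)}} = \frac{101}{\frac{1007}{119}} - \frac{109}{- \frac{10}{3}} = 101 \cdot \frac{119}{1007} - - \frac{327}{10} = \frac{12019}{1007} + \frac{327}{10} = \frac{449479}{10070}$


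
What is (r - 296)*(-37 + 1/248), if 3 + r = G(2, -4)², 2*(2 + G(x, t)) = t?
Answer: 2596525/248 ≈ 10470.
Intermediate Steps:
G(x, t) = -2 + t/2
r = 13 (r = -3 + (-2 + (½)*(-4))² = -3 + (-2 - 2)² = -3 + (-4)² = -3 + 16 = 13)
(r - 296)*(-37 + 1/248) = (13 - 296)*(-37 + 1/248) = -283*(-37 + 1/248) = -283*(-9175/248) = 2596525/248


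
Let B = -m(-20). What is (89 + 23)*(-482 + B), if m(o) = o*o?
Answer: -98784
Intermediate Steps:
m(o) = o**2
B = -400 (B = -1*(-20)**2 = -1*400 = -400)
(89 + 23)*(-482 + B) = (89 + 23)*(-482 - 400) = 112*(-882) = -98784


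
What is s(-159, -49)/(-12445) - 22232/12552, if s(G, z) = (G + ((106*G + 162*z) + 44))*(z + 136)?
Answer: 3365295566/19526205 ≈ 172.35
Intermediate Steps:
s(G, z) = (136 + z)*(44 + 107*G + 162*z) (s(G, z) = (G + (44 + 106*G + 162*z))*(136 + z) = (44 + 107*G + 162*z)*(136 + z) = (136 + z)*(44 + 107*G + 162*z))
s(-159, -49)/(-12445) - 22232/12552 = (5984 + 162*(-49)**2 + 14552*(-159) + 22076*(-49) + 107*(-159)*(-49))/(-12445) - 22232/12552 = (5984 + 162*2401 - 2313768 - 1081724 + 833637)*(-1/12445) - 22232*1/12552 = (5984 + 388962 - 2313768 - 1081724 + 833637)*(-1/12445) - 2779/1569 = -2166909*(-1/12445) - 2779/1569 = 2166909/12445 - 2779/1569 = 3365295566/19526205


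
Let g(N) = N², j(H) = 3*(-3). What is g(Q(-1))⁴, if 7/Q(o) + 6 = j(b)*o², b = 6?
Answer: 5764801/2562890625 ≈ 0.0022493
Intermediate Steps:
j(H) = -9
Q(o) = 7/(-6 - 9*o²)
g(Q(-1))⁴ = ((7/(3*(-2 - 3*(-1)²)))²)⁴ = ((7/(3*(-2 - 3*1)))²)⁴ = ((7/(3*(-2 - 3)))²)⁴ = (((7/3)/(-5))²)⁴ = (((7/3)*(-⅕))²)⁴ = ((-7/15)²)⁴ = (49/225)⁴ = 5764801/2562890625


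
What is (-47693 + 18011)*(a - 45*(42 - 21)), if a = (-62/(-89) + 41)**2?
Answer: -186586276032/7921 ≈ -2.3556e+7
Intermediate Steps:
a = 13771521/7921 (a = (-62*(-1/89) + 41)**2 = (62/89 + 41)**2 = (3711/89)**2 = 13771521/7921 ≈ 1738.6)
(-47693 + 18011)*(a - 45*(42 - 21)) = (-47693 + 18011)*(13771521/7921 - 45*(42 - 21)) = -29682*(13771521/7921 - 45*21) = -29682*(13771521/7921 - 945) = -29682*6286176/7921 = -186586276032/7921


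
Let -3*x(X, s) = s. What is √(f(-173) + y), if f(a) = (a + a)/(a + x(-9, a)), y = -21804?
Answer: 13*I*√129 ≈ 147.65*I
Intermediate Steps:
x(X, s) = -s/3
f(a) = 3 (f(a) = (a + a)/(a - a/3) = (2*a)/((2*a/3)) = (2*a)*(3/(2*a)) = 3)
√(f(-173) + y) = √(3 - 21804) = √(-21801) = 13*I*√129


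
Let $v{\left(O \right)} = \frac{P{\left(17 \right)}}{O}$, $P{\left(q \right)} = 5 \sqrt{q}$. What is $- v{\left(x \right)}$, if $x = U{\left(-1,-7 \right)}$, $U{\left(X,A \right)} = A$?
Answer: $\frac{5 \sqrt{17}}{7} \approx 2.9451$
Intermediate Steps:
$x = -7$
$v{\left(O \right)} = \frac{5 \sqrt{17}}{O}$
$- v{\left(x \right)} = - \frac{5 \sqrt{17}}{-7} = - \frac{5 \sqrt{17} \left(-1\right)}{7} = - \frac{\left(-5\right) \sqrt{17}}{7} = \frac{5 \sqrt{17}}{7}$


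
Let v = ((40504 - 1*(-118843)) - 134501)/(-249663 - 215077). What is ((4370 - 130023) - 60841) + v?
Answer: -43335623203/232370 ≈ -1.8649e+5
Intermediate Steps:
v = -12423/232370 (v = ((40504 + 118843) - 134501)/(-464740) = (159347 - 134501)*(-1/464740) = 24846*(-1/464740) = -12423/232370 ≈ -0.053462)
((4370 - 130023) - 60841) + v = ((4370 - 130023) - 60841) - 12423/232370 = (-125653 - 60841) - 12423/232370 = -186494 - 12423/232370 = -43335623203/232370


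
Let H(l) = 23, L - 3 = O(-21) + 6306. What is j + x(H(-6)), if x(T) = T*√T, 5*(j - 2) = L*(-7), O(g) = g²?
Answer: -9448 + 23*√23 ≈ -9337.7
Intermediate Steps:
L = 6750 (L = 3 + ((-21)² + 6306) = 3 + (441 + 6306) = 3 + 6747 = 6750)
j = -9448 (j = 2 + (6750*(-7))/5 = 2 + (⅕)*(-47250) = 2 - 9450 = -9448)
x(T) = T^(3/2)
j + x(H(-6)) = -9448 + 23^(3/2) = -9448 + 23*√23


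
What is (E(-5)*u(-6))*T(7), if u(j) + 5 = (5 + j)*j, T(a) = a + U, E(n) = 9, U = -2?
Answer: 45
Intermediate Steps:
T(a) = -2 + a (T(a) = a - 2 = -2 + a)
u(j) = -5 + j*(5 + j) (u(j) = -5 + (5 + j)*j = -5 + j*(5 + j))
(E(-5)*u(-6))*T(7) = (9*(-5 + (-6)² + 5*(-6)))*(-2 + 7) = (9*(-5 + 36 - 30))*5 = (9*1)*5 = 9*5 = 45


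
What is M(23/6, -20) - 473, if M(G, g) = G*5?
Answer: -2723/6 ≈ -453.83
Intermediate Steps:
M(G, g) = 5*G
M(23/6, -20) - 473 = 5*(23/6) - 473 = 115/6 - 473 = -2723/6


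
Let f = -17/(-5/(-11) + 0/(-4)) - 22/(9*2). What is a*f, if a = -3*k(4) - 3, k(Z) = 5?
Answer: 3476/5 ≈ 695.20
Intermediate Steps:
f = -1738/45 (f = -17/(-5*(-1/11) + 0*(-¼)) - 22/18 = -17/(5/11 + 0) - 22*1/18 = -17/5/11 - 11/9 = -17*11/5 - 11/9 = -187/5 - 11/9 = -1738/45 ≈ -38.622)
a = -18 (a = -3*5 - 3 = -15 - 3 = -18)
a*f = -18*(-1738/45) = 3476/5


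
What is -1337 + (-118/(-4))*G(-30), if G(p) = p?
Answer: -2222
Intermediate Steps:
-1337 + (-118/(-4))*G(-30) = -1337 - 118/(-4)*(-30) = -1337 - 118*(-¼)*(-30) = -1337 + (59/2)*(-30) = -1337 - 885 = -2222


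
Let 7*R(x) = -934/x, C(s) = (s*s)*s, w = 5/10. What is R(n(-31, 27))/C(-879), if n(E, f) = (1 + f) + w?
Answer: 1868/270981424161 ≈ 6.8935e-9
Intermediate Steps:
w = ½ (w = 5*(⅒) = ½ ≈ 0.50000)
n(E, f) = 3/2 + f (n(E, f) = (1 + f) + ½ = 3/2 + f)
C(s) = s³ (C(s) = s²*s = s³)
R(x) = -934/(7*x) (R(x) = (-934/x)/7 = -934/(7*x))
R(n(-31, 27))/C(-879) = (-934/(7*(3/2 + 27)))/((-879)³) = -934/(7*57/2)/(-679151439) = -934/7*2/57*(-1/679151439) = -1868/399*(-1/679151439) = 1868/270981424161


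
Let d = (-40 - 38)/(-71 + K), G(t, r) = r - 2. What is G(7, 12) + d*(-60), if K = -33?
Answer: -35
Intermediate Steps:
G(t, r) = -2 + r
d = ¾ (d = (-40 - 38)/(-71 - 33) = -78/(-104) = -78*(-1/104) = ¾ ≈ 0.75000)
G(7, 12) + d*(-60) = (-2 + 12) + (¾)*(-60) = 10 - 45 = -35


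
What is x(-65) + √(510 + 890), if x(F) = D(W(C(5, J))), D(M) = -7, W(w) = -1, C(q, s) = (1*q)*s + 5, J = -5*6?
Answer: -7 + 10*√14 ≈ 30.417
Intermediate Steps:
J = -30
C(q, s) = 5 + q*s (C(q, s) = q*s + 5 = 5 + q*s)
x(F) = -7
x(-65) + √(510 + 890) = -7 + √(510 + 890) = -7 + √1400 = -7 + 10*√14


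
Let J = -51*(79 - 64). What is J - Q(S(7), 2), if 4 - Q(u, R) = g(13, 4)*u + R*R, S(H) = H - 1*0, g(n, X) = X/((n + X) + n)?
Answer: -11461/15 ≈ -764.07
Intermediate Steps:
J = -765 (J = -51*15 = -765)
g(n, X) = X/(X + 2*n) (g(n, X) = X/((X + n) + n) = X/(X + 2*n))
S(H) = H (S(H) = H + 0 = H)
Q(u, R) = 4 - R**2 - 2*u/15 (Q(u, R) = 4 - ((4/(4 + 2*13))*u + R*R) = 4 - ((4/(4 + 26))*u + R**2) = 4 - ((4/30)*u + R**2) = 4 - ((4*(1/30))*u + R**2) = 4 - (2*u/15 + R**2) = 4 - (R**2 + 2*u/15) = 4 + (-R**2 - 2*u/15) = 4 - R**2 - 2*u/15)
J - Q(S(7), 2) = -765 - (4 - 1*2**2 - 2/15*7) = -765 - (4 - 1*4 - 14/15) = -765 - (4 - 4 - 14/15) = -765 - 1*(-14/15) = -765 + 14/15 = -11461/15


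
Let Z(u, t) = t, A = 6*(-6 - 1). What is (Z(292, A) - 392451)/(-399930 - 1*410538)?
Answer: 130831/270156 ≈ 0.48428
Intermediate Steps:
A = -42 (A = 6*(-7) = -42)
(Z(292, A) - 392451)/(-399930 - 1*410538) = (-42 - 392451)/(-399930 - 1*410538) = -392493/(-399930 - 410538) = -392493/(-810468) = -392493*(-1/810468) = 130831/270156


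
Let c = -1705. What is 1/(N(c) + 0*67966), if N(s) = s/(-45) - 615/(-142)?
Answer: 1278/53957 ≈ 0.023686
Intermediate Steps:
N(s) = 615/142 - s/45 (N(s) = s*(-1/45) - 615*(-1/142) = -s/45 + 615/142 = 615/142 - s/45)
1/(N(c) + 0*67966) = 1/((615/142 - 1/45*(-1705)) + 0*67966) = 1/((615/142 + 341/9) + 0) = 1/(53957/1278 + 0) = 1/(53957/1278) = 1278/53957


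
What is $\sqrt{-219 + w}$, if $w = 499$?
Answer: $2 \sqrt{70} \approx 16.733$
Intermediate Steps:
$\sqrt{-219 + w} = \sqrt{-219 + 499} = \sqrt{280} = 2 \sqrt{70}$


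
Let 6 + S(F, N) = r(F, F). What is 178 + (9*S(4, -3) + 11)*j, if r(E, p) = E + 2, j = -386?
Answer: -4068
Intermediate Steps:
r(E, p) = 2 + E
S(F, N) = -4 + F (S(F, N) = -6 + (2 + F) = -4 + F)
178 + (9*S(4, -3) + 11)*j = 178 + (9*(-4 + 4) + 11)*(-386) = 178 + (9*0 + 11)*(-386) = 178 + (0 + 11)*(-386) = 178 + 11*(-386) = 178 - 4246 = -4068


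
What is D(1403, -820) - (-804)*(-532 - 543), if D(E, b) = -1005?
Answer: -865305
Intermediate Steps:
D(1403, -820) - (-804)*(-532 - 543) = -1005 - (-804)*(-532 - 543) = -1005 - (-804)*(-1075) = -1005 - 1*864300 = -1005 - 864300 = -865305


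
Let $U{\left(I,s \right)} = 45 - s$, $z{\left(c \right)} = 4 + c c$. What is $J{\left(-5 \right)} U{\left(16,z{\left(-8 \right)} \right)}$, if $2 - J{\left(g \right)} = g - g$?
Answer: $-46$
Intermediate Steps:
$z{\left(c \right)} = 4 + c^{2}$
$J{\left(g \right)} = 2$ ($J{\left(g \right)} = 2 - \left(g - g\right) = 2 - 0 = 2 + 0 = 2$)
$J{\left(-5 \right)} U{\left(16,z{\left(-8 \right)} \right)} = 2 \left(45 - \left(4 + \left(-8\right)^{2}\right)\right) = 2 \left(45 - \left(4 + 64\right)\right) = 2 \left(45 - 68\right) = 2 \left(-23\right) = -46$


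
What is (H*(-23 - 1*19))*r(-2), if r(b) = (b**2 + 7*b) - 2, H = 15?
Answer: 7560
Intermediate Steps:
r(b) = -2 + b**2 + 7*b
(H*(-23 - 1*19))*r(-2) = (15*(-23 - 1*19))*(-2 + (-2)**2 + 7*(-2)) = (15*(-23 - 19))*(-2 + 4 - 14) = (15*(-42))*(-12) = -630*(-12) = 7560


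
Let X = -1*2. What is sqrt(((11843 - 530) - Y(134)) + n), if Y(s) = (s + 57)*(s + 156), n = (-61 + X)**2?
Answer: 2*I*sqrt(10027) ≈ 200.27*I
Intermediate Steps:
X = -2
n = 3969 (n = (-61 - 2)**2 = (-63)**2 = 3969)
Y(s) = (57 + s)*(156 + s)
sqrt(((11843 - 530) - Y(134)) + n) = sqrt(((11843 - 530) - (8892 + 134**2 + 213*134)) + 3969) = sqrt((11313 - (8892 + 17956 + 28542)) + 3969) = sqrt((11313 - 1*55390) + 3969) = sqrt((11313 - 55390) + 3969) = sqrt(-44077 + 3969) = sqrt(-40108) = 2*I*sqrt(10027)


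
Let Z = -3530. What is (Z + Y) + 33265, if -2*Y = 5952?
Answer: 26759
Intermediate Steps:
Y = -2976 (Y = -½*5952 = -2976)
(Z + Y) + 33265 = (-3530 - 2976) + 33265 = -6506 + 33265 = 26759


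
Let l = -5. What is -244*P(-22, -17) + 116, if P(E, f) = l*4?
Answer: 4996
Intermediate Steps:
P(E, f) = -20 (P(E, f) = -5*4 = -20)
-244*P(-22, -17) + 116 = -244*(-20) + 116 = 4880 + 116 = 4996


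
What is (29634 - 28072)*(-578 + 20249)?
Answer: 30726102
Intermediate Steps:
(29634 - 28072)*(-578 + 20249) = 1562*19671 = 30726102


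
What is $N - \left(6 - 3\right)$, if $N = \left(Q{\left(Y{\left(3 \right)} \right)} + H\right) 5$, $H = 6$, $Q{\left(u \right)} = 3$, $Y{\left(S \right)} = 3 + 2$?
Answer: $42$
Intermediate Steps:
$Y{\left(S \right)} = 5$
$N = 45$ ($N = \left(3 + 6\right) 5 = 9 \cdot 5 = 45$)
$N - \left(6 - 3\right) = 45 - \left(6 - 3\right) = 45 - 3 = 42$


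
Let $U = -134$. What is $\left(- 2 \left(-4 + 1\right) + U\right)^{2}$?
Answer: $16384$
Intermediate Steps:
$\left(- 2 \left(-4 + 1\right) + U\right)^{2} = \left(- 2 \left(-4 + 1\right) - 134\right)^{2} = \left(\left(-2\right) \left(-3\right) - 134\right)^{2} = \left(6 - 134\right)^{2} = \left(-128\right)^{2} = 16384$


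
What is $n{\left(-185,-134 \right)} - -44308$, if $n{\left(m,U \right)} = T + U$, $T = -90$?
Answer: $44084$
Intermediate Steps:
$n{\left(m,U \right)} = -90 + U$
$n{\left(-185,-134 \right)} - -44308 = \left(-90 - 134\right) - -44308 = -224 + 44308 = 44084$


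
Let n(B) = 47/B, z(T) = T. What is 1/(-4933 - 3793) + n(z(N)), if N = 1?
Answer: 410121/8726 ≈ 47.000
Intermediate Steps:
1/(-4933 - 3793) + n(z(N)) = 1/(-4933 - 3793) + 47/1 = 1/(-8726) + 47*1 = -1/8726 + 47 = 410121/8726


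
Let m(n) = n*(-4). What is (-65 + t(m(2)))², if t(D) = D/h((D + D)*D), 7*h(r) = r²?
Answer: 17722798129/4194304 ≈ 4225.4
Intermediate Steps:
m(n) = -4*n
h(r) = r²/7
t(D) = 7/(4*D³) (t(D) = D/((((D + D)*D)²/7)) = D/((((2*D)*D)²/7)) = D/(((2*D²)²/7)) = D/(((4*D⁴)/7)) = D/((4*D⁴/7)) = D*(7/(4*D⁴)) = 7/(4*D³))
(-65 + t(m(2)))² = (-65 + 7/(4*(-4*2)³))² = (-65 + (7/4)/(-8)³)² = (-65 + (7/4)*(-1/512))² = (-65 - 7/2048)² = (-133127/2048)² = 17722798129/4194304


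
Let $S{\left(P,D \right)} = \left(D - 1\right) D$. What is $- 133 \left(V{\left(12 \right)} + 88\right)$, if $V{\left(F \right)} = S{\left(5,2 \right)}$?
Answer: $-11970$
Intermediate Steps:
$S{\left(P,D \right)} = D \left(-1 + D\right)$ ($S{\left(P,D \right)} = \left(-1 + D\right) D = D \left(-1 + D\right)$)
$V{\left(F \right)} = 2$ ($V{\left(F \right)} = 2 \left(-1 + 2\right) = 2 \cdot 1 = 2$)
$- 133 \left(V{\left(12 \right)} + 88\right) = - 133 \left(2 + 88\right) = \left(-133\right) 90 = -11970$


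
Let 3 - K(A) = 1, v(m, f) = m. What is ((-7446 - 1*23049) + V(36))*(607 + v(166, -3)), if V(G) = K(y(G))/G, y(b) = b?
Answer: -424306657/18 ≈ -2.3573e+7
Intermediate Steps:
K(A) = 2 (K(A) = 3 - 1*1 = 3 - 1 = 2)
V(G) = 2/G
((-7446 - 1*23049) + V(36))*(607 + v(166, -3)) = ((-7446 - 1*23049) + 2/36)*(607 + 166) = ((-7446 - 23049) + 2*(1/36))*773 = (-30495 + 1/18)*773 = -548909/18*773 = -424306657/18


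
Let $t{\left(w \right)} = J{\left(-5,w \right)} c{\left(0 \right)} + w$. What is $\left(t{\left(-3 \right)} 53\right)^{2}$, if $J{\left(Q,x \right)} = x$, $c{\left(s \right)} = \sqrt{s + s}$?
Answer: $25281$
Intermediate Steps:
$c{\left(s \right)} = \sqrt{2} \sqrt{s}$ ($c{\left(s \right)} = \sqrt{2 s} = \sqrt{2} \sqrt{s}$)
$t{\left(w \right)} = w$ ($t{\left(w \right)} = w \sqrt{2} \sqrt{0} + w = w \sqrt{2} \cdot 0 + w = w 0 + w = 0 + w = w$)
$\left(t{\left(-3 \right)} 53\right)^{2} = \left(\left(-3\right) 53\right)^{2} = \left(-159\right)^{2} = 25281$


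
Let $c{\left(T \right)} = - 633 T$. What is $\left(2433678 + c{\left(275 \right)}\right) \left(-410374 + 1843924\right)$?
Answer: $3239253880650$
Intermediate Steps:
$\left(2433678 + c{\left(275 \right)}\right) \left(-410374 + 1843924\right) = \left(2433678 - 174075\right) \left(-410374 + 1843924\right) = \left(2433678 - 174075\right) 1433550 = 2259603 \cdot 1433550 = 3239253880650$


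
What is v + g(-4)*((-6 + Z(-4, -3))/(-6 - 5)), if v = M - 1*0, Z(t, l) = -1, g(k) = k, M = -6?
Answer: -94/11 ≈ -8.5455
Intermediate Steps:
v = -6 (v = -6 - 1*0 = -6 + 0 = -6)
v + g(-4)*((-6 + Z(-4, -3))/(-6 - 5)) = -6 - 4*(-6 - 1)/(-6 - 5) = -6 - (-28)/(-11) = -6 - (-28)*(-1)/11 = -6 - 4*7/11 = -6 - 28/11 = -94/11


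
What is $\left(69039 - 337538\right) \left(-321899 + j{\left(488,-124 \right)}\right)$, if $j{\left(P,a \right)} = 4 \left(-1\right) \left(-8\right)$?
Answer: $86420967633$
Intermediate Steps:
$j{\left(P,a \right)} = 32$ ($j{\left(P,a \right)} = \left(-4\right) \left(-8\right) = 32$)
$\left(69039 - 337538\right) \left(-321899 + j{\left(488,-124 \right)}\right) = \left(69039 - 337538\right) \left(-321899 + 32\right) = \left(-268499\right) \left(-321867\right) = 86420967633$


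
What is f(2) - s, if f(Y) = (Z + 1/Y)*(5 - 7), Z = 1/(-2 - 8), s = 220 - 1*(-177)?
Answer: -1989/5 ≈ -397.80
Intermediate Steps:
s = 397 (s = 220 + 177 = 397)
Z = -⅒ (Z = 1/(-10) = -⅒ ≈ -0.10000)
f(Y) = ⅕ - 2/Y (f(Y) = (-⅒ + 1/Y)*(5 - 7) = (-⅒ + 1/Y)*(-2) = ⅕ - 2/Y)
f(2) - s = (⅕)*(-10 + 2)/2 - 1*397 = (⅕)*(½)*(-8) - 397 = -⅘ - 397 = -1989/5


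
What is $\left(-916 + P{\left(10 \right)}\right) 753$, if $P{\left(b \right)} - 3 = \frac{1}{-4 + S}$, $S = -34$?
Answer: $- \frac{26125335}{38} \approx -6.8751 \cdot 10^{5}$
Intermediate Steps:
$P{\left(b \right)} = \frac{113}{38}$ ($P{\left(b \right)} = 3 + \frac{1}{-4 - 34} = 3 + \frac{1}{-38} = 3 - \frac{1}{38} = \frac{113}{38}$)
$\left(-916 + P{\left(10 \right)}\right) 753 = \left(-916 + \frac{113}{38}\right) 753 = \left(- \frac{34695}{38}\right) 753 = - \frac{26125335}{38}$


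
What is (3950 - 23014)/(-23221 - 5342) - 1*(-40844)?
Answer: 1166646236/28563 ≈ 40845.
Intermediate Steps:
(3950 - 23014)/(-23221 - 5342) - 1*(-40844) = -19064/(-28563) + 40844 = -19064*(-1/28563) + 40844 = 19064/28563 + 40844 = 1166646236/28563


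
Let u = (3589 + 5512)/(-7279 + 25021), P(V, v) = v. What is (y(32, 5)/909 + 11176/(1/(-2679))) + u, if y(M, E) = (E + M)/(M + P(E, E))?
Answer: -160954937092787/5375826 ≈ -2.9941e+7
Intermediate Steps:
y(M, E) = 1 (y(M, E) = (E + M)/(M + E) = (E + M)/(E + M) = 1)
u = 9101/17742 ≈ 0.51296
(y(32, 5)/909 + 11176/(1/(-2679))) + u = (1/909 + 11176/(1/(-2679))) + 9101/17742 = (1*(1/909) + 11176/(-1/2679)) + 9101/17742 = (1/909 + 11176*(-2679)) + 9101/17742 = (1/909 - 29940504) + 9101/17742 = -27215918135/909 + 9101/17742 = -160954937092787/5375826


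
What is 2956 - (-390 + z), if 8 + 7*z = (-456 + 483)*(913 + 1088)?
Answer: -4371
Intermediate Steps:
z = 7717 (z = -8/7 + ((-456 + 483)*(913 + 1088))/7 = -8/7 + (27*2001)/7 = -8/7 + (⅐)*54027 = -8/7 + 54027/7 = 7717)
2956 - (-390 + z) = 2956 - (-390 + 7717) = 2956 - 1*7327 = 2956 - 7327 = -4371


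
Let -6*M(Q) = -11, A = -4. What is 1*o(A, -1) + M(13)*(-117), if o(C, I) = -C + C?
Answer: -429/2 ≈ -214.50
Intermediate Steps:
M(Q) = 11/6 (M(Q) = -⅙*(-11) = 11/6)
o(C, I) = 0
1*o(A, -1) + M(13)*(-117) = 1*0 + (11/6)*(-117) = 0 - 429/2 = -429/2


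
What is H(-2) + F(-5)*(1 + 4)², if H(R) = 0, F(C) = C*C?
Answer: 625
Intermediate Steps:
F(C) = C²
H(-2) + F(-5)*(1 + 4)² = 0 + (-5)²*(1 + 4)² = 0 + 25*5² = 0 + 25*25 = 0 + 625 = 625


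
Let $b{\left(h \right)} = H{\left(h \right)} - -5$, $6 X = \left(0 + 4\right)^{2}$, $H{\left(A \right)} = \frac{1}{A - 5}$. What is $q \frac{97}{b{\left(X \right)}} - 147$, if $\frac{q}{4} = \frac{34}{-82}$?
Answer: $- \frac{59759}{328} \approx -182.19$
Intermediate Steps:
$q = - \frac{68}{41}$ ($q = 4 \frac{34}{-82} = 4 \cdot 34 \left(- \frac{1}{82}\right) = 4 \left(- \frac{17}{41}\right) = - \frac{68}{41} \approx -1.6585$)
$H{\left(A \right)} = \frac{1}{-5 + A}$
$X = \frac{8}{3}$ ($X = \frac{\left(0 + 4\right)^{2}}{6} = \frac{4^{2}}{6} = \frac{1}{6} \cdot 16 = \frac{8}{3} \approx 2.6667$)
$b{\left(h \right)} = 5 + \frac{1}{-5 + h}$ ($b{\left(h \right)} = \frac{1}{-5 + h} - -5 = \frac{1}{-5 + h} + 5 = 5 + \frac{1}{-5 + h}$)
$q \frac{97}{b{\left(X \right)}} - 147 = - \frac{68 \frac{97}{\frac{1}{-5 + \frac{8}{3}} \left(-24 + 5 \cdot \frac{8}{3}\right)}}{41} - 147 = - \frac{68 \frac{97}{\frac{1}{- \frac{7}{3}} \left(-24 + \frac{40}{3}\right)}}{41} - 147 = - \frac{68 \frac{97}{\left(- \frac{3}{7}\right) \left(- \frac{32}{3}\right)}}{41} - 147 = - \frac{68 \frac{97}{\frac{32}{7}}}{41} - 147 = - \frac{68 \cdot 97 \cdot \frac{7}{32}}{41} - 147 = \left(- \frac{68}{41}\right) \frac{679}{32} - 147 = - \frac{11543}{328} - 147 = - \frac{59759}{328}$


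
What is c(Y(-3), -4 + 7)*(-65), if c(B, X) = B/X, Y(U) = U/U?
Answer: -65/3 ≈ -21.667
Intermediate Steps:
Y(U) = 1
c(Y(-3), -4 + 7)*(-65) = (1/(-4 + 7))*(-65) = (1/3)*(-65) = (1*(⅓))*(-65) = (⅓)*(-65) = -65/3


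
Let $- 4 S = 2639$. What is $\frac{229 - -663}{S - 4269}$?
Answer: $- \frac{3568}{19715} \approx -0.18098$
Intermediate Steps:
$S = - \frac{2639}{4}$ ($S = \left(- \frac{1}{4}\right) 2639 = - \frac{2639}{4} \approx -659.75$)
$\frac{229 - -663}{S - 4269} = \frac{229 - -663}{- \frac{2639}{4} - 4269} = \frac{229 + 663}{- \frac{19715}{4}} = 892 \left(- \frac{4}{19715}\right) = - \frac{3568}{19715}$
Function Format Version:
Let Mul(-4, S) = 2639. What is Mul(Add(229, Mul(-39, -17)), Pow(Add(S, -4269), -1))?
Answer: Rational(-3568, 19715) ≈ -0.18098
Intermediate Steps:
S = Rational(-2639, 4) (S = Mul(Rational(-1, 4), 2639) = Rational(-2639, 4) ≈ -659.75)
Mul(Add(229, Mul(-39, -17)), Pow(Add(S, -4269), -1)) = Mul(Add(229, Mul(-39, -17)), Pow(Add(Rational(-2639, 4), -4269), -1)) = Mul(Add(229, 663), Pow(Rational(-19715, 4), -1)) = Mul(892, Rational(-4, 19715)) = Rational(-3568, 19715)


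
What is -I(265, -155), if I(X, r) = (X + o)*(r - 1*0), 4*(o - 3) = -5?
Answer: 165385/4 ≈ 41346.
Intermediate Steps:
o = 7/4 (o = 3 + (¼)*(-5) = 3 - 5/4 = 7/4 ≈ 1.7500)
I(X, r) = r*(7/4 + X) (I(X, r) = (X + 7/4)*(r - 1*0) = (7/4 + X)*(r + 0) = (7/4 + X)*r = r*(7/4 + X))
-I(265, -155) = -(-155)*(7 + 4*265)/4 = -(-155)*(7 + 1060)/4 = -(-155)*1067/4 = -1*(-165385/4) = 165385/4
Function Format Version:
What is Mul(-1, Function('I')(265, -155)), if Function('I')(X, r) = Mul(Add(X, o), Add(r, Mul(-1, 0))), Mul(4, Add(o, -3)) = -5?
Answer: Rational(165385, 4) ≈ 41346.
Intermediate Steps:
o = Rational(7, 4) (o = Add(3, Mul(Rational(1, 4), -5)) = Add(3, Rational(-5, 4)) = Rational(7, 4) ≈ 1.7500)
Function('I')(X, r) = Mul(r, Add(Rational(7, 4), X)) (Function('I')(X, r) = Mul(Add(X, Rational(7, 4)), Add(r, Mul(-1, 0))) = Mul(Add(Rational(7, 4), X), Add(r, 0)) = Mul(Add(Rational(7, 4), X), r) = Mul(r, Add(Rational(7, 4), X)))
Mul(-1, Function('I')(265, -155)) = Mul(-1, Mul(Rational(1, 4), -155, Add(7, Mul(4, 265)))) = Mul(-1, Mul(Rational(1, 4), -155, Add(7, 1060))) = Mul(-1, Mul(Rational(1, 4), -155, 1067)) = Mul(-1, Rational(-165385, 4)) = Rational(165385, 4)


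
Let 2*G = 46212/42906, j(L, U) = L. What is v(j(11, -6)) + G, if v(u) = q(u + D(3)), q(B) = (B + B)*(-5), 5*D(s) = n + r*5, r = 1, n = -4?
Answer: -797061/7151 ≈ -111.46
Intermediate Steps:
G = 3851/7151 (G = (46212/42906)/2 = (46212*(1/42906))/2 = (1/2)*(7702/7151) = 3851/7151 ≈ 0.53853)
D(s) = 1/5 (D(s) = (-4 + 1*5)/5 = (-4 + 5)/5 = (1/5)*1 = 1/5)
q(B) = -10*B (q(B) = (2*B)*(-5) = -10*B)
v(u) = -2 - 10*u (v(u) = -10*(u + 1/5) = -10*(1/5 + u) = -2 - 10*u)
v(j(11, -6)) + G = (-2 - 10*11) + 3851/7151 = (-2 - 110) + 3851/7151 = -112 + 3851/7151 = -797061/7151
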